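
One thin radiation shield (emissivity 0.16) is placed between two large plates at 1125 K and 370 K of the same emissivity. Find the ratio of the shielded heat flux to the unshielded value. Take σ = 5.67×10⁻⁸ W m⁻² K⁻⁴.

ratio ≈ 0.500

With N identical shields there are N+1 = 2 gaps in series, each with the same radiative resistance, so the flux falls to 1/(N+1) of its unshielded value.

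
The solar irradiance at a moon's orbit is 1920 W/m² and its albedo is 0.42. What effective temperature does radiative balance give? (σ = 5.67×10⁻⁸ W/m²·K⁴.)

Power absorbed = (1−a)S·πR²; power emitted = 4πR²σT⁴. Equating and cancelling πR²:
T = ((1−a)S / 4σ)^(1/4) = (1110 / (4 × 5.67×10⁻⁸))^(1/4) = (4.91×10^9)^(1/4).
T = 265 K.

T ≈ 265 K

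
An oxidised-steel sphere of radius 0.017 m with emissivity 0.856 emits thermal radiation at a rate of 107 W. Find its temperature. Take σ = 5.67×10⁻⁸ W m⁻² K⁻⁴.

T ≈ 883 K

A = 4πr² = 4π × (0.017)² = 3.63×10^-3 m².
From P = εσAT⁴, T = (P / εσA)^(1/4) = (107 / (0.856 × 5.67×10⁻⁸ × 3.63×10^-3))^(1/4).
T = (6.07×10^11)^(1/4) = 883 K.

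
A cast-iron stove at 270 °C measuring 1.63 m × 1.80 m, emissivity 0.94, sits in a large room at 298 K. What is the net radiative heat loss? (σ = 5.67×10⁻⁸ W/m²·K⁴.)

A = 1.63 × 1.80 = 2.93 m².
Convert: 270 °C = 543 K.
Q = εσA(T⁴ − T_s⁴). T⁴ − T_s⁴ = (543)⁴ − (298)⁴ = 8.69×10^10 − 7.89×10^9 = 7.90×10^10 K⁴.
Q = 0.94 × 5.67×10⁻⁸ × 2.93 × 7.90×10^10 = 12400 W.

Q ≈ 12400 W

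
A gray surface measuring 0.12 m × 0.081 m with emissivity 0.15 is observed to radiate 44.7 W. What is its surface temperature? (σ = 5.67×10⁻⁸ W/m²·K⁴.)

T ≈ 858 K

A = 0.12 × 0.081 = 9.72×10^-3 m².
From P = εσAT⁴, T = (P / εσA)^(1/4) = (44.7 / (0.15 × 5.67×10⁻⁸ × 9.72×10^-3))^(1/4).
T = (5.41×10^11)^(1/4) = 858 K.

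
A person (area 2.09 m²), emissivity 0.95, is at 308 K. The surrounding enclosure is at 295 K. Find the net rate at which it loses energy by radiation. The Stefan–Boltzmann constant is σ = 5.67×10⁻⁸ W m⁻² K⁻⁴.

Q = εσA(T⁴ − T_s⁴). T⁴ − T_s⁴ = (308)⁴ − (295)⁴ = 9.00×10^9 − 7.57×10^9 = 1.43×10^9 K⁴.
Q = 0.95 × 5.67×10⁻⁸ × 2.09 × 1.43×10^9 = 161 W.

Q ≈ 161 W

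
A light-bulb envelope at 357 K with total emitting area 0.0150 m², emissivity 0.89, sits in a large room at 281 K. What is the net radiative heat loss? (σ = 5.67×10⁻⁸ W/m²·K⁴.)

Q = εσA(T⁴ − T_s⁴). T⁴ − T_s⁴ = (357)⁴ − (281)⁴ = 1.62×10^10 − 6.23×10^9 = 1.00×10^10 K⁴.
Q = 0.89 × 5.67×10⁻⁸ × 0.0150 × 1.00×10^10 = 7.58 W.

Q ≈ 7.58 W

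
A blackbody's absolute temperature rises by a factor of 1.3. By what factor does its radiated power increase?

P ∝ T⁴, so the power scales as (1.3)⁴ = 2.86.

factor ≈ 2.86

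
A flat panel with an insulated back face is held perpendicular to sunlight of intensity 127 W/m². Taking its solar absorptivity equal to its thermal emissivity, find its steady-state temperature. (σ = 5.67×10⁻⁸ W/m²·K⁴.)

Absorbed flux αS = emitted flux εσT⁴ (one radiating face); with α = ε, T = (S/σ)^(1/4).
T = (127 / 5.67×10⁻⁸)^(1/4) = (2.24×10^9)^(1/4).
T = 218 K.

T ≈ 218 K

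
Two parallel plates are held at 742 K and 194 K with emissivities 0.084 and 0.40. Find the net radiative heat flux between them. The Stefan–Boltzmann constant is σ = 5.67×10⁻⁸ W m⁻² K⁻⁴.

For two large parallel gray plates, q = σ(T₁⁴ − T₂⁴) / (1/ε₁ + 1/ε₂ − 1).
1/ε₁ + 1/ε₂ − 1 = 1/0.084 + 1/0.40 − 1 = 13.40.
T₁⁴ − T₂⁴ = 3.03×10^11 − 1.42×10^9 = 3.02×10^11 K⁴.
q = 5.67×10⁻⁸ × 3.02×10^11 / 13.40 = 1280 W/m².

q ≈ 1280 W/m²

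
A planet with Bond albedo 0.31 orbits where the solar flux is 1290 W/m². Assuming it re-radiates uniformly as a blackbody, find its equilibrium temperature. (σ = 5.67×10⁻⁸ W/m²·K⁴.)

Power absorbed = (1−a)S·πR²; power emitted = 4πR²σT⁴. Equating and cancelling πR²:
T = ((1−a)S / 4σ)^(1/4) = (890 / (4 × 5.67×10⁻⁸))^(1/4) = (3.92×10^9)^(1/4).
T = 250 K.

T ≈ 250 K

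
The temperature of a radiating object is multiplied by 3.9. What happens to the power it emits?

P ∝ T⁴, so the power scales as (3.9)⁴ = 231.

factor ≈ 231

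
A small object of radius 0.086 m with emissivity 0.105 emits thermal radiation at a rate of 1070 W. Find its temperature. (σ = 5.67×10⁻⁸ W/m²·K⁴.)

A = 4πr² = 4π × (0.086)² = 0.0929 m².
From P = εσAT⁴, T = (P / εσA)^(1/4) = (1070 / (0.105 × 5.67×10⁻⁸ × 0.0929))^(1/4).
T = (1.93×10^12)^(1/4) = 1180 K.

T ≈ 1180 K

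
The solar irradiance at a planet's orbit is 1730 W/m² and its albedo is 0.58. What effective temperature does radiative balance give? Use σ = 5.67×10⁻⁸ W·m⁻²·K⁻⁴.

T ≈ 238 K

Power absorbed = (1−a)S·πR²; power emitted = 4πR²σT⁴. Equating and cancelling πR²:
T = ((1−a)S / 4σ)^(1/4) = (727 / (4 × 5.67×10⁻⁸))^(1/4) = (3.20×10^9)^(1/4).
T = 238 K.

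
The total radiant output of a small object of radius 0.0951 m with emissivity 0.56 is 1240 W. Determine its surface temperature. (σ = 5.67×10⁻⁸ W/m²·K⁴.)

T ≈ 766 K

A = 4πr² = 4π × (0.0951)² = 0.114 m².
From P = εσAT⁴, T = (P / εσA)^(1/4) = (1240 / (0.56 × 5.67×10⁻⁸ × 0.114))^(1/4).
T = (3.44×10^11)^(1/4) = 766 K.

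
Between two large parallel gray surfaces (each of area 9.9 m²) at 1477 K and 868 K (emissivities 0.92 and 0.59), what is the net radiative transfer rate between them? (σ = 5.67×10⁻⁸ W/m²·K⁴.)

Q ≈ 1.32×10^6 W

For two large parallel gray plates, q = σ(T₁⁴ − T₂⁴) / (1/ε₁ + 1/ε₂ − 1).
1/ε₁ + 1/ε₂ − 1 = 1/0.92 + 1/0.59 − 1 = 1.782.
T₁⁴ − T₂⁴ = 4.76×10^12 − 5.68×10^11 = 4.19×10^12 K⁴.
q = 5.67×10⁻⁸ × 4.19×10^12 / 1.782 = 1.33×10^5 W/m².
Q = q·A = 1.33×10^5 × 9.9 = 1.32×10^6 W.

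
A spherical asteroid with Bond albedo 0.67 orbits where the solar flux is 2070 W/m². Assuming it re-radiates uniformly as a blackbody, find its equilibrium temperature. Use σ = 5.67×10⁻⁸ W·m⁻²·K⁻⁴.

T ≈ 234 K

Power absorbed = (1−a)S·πR²; power emitted = 4πR²σT⁴. Equating and cancelling πR²:
T = ((1−a)S / 4σ)^(1/4) = (683 / (4 × 5.67×10⁻⁸))^(1/4) = (3.01×10^9)^(1/4).
T = 234 K.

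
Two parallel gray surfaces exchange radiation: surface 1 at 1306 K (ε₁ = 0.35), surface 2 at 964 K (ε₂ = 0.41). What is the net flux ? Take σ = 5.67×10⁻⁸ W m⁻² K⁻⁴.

For two large parallel gray plates, q = σ(T₁⁴ − T₂⁴) / (1/ε₁ + 1/ε₂ − 1).
1/ε₁ + 1/ε₂ − 1 = 1/0.35 + 1/0.41 − 1 = 4.296.
T₁⁴ − T₂⁴ = 2.91×10^12 − 8.64×10^11 = 2.05×10^12 K⁴.
q = 5.67×10⁻⁸ × 2.05×10^12 / 4.296 = 27000 W/m².

q ≈ 27000 W/m²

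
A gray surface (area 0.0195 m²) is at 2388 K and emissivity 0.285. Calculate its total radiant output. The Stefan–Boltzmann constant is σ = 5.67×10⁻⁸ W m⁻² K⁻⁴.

P ≈ 10200 W

P = εσAT⁴ = 0.285 × 5.67×10⁻⁸ × 0.0195 × (2388)⁴ = 0.285 × 5.67×10⁻⁸ × 0.0195 × 3.25×10^13.
P = 10200 W.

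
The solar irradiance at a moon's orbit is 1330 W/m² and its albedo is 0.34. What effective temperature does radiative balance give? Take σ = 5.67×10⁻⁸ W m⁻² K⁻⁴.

Power absorbed = (1−a)S·πR²; power emitted = 4πR²σT⁴. Equating and cancelling πR²:
T = ((1−a)S / 4σ)^(1/4) = (878 / (4 × 5.67×10⁻⁸))^(1/4) = (3.87×10^9)^(1/4).
T = 249 K.

T ≈ 249 K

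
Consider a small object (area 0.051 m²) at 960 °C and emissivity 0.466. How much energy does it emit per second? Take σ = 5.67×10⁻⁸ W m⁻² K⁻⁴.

P ≈ 3110 W

960 °C = 1233 K.
Stefan–Boltzmann: P = εσAT⁴ = 0.466 × 5.67×10⁻⁸ × 0.0510 × (1233)⁴ = 0.466 × 5.67×10⁻⁸ × 0.0510 × 2.31×10^12.
P = 3110 W.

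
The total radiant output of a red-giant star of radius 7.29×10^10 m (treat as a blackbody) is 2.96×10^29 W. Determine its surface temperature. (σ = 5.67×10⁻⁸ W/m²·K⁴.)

A = 4πr² = 4π × (7.29×10^10)² = 6.68×10^22 m².
From P = σAT⁴, T = (P / σA)^(1/4) = (2.96×10^29 / (5.67×10⁻⁸ × 6.68×10^22))^(1/4).
T = (7.82×10^13)^(1/4) = 2970 K.

T ≈ 2970 K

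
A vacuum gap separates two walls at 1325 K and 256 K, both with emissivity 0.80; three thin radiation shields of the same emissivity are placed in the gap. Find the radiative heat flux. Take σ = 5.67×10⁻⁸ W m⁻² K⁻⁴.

q ≈ 29100 W/m²

Each of the 4 gaps contributes resistance (2/ε − 1) = 2/0.80 − 1 = 1.500; total = 6.000.
q = σ(T₁⁴ − T₂⁴) / 6.000 = 5.67×10⁻⁸ × 3.08×10^12 / 6.000 = 29100 W/m².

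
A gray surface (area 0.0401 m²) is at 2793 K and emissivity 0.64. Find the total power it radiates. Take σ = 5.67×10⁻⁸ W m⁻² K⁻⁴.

P = εσAT⁴ = 0.64 × 5.67×10⁻⁸ × 0.0401 × (2793)⁴ = 0.64 × 5.67×10⁻⁸ × 0.0401 × 6.09×10^13.
P = 88600 W.

P ≈ 88600 W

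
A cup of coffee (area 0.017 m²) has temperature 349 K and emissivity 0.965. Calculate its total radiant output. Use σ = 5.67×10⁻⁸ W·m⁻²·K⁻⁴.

P ≈ 13.8 W

Stefan–Boltzmann: P = εσAT⁴ = 0.965 × 5.67×10⁻⁸ × 0.0170 × (349)⁴ = 0.965 × 5.67×10⁻⁸ × 0.0170 × 1.48×10^10.
P = 13.8 W.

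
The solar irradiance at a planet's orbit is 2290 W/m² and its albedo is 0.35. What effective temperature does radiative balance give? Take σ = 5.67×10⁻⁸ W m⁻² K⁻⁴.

T ≈ 285 K

Power absorbed = (1−a)S·πR²; power emitted = 4πR²σT⁴. Equating and cancelling πR²:
T = ((1−a)S / 4σ)^(1/4) = (1490 / (4 × 5.67×10⁻⁸))^(1/4) = (6.56×10^9)^(1/4).
T = 285 K.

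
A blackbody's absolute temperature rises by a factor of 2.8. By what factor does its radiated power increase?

P ∝ T⁴, so the power scales as (2.8)⁴ = 61.5.

factor ≈ 61.5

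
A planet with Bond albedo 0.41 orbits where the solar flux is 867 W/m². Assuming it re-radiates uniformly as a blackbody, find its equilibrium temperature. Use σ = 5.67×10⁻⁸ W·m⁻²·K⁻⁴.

Power absorbed = (1−a)S·πR²; power emitted = 4πR²σT⁴. Equating and cancelling πR²:
T = ((1−a)S / 4σ)^(1/4) = (512 / (4 × 5.67×10⁻⁸))^(1/4) = (2.26×10^9)^(1/4).
T = 218 K.

T ≈ 218 K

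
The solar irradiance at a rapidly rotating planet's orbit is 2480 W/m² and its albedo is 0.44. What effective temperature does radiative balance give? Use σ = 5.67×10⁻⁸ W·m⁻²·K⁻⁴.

T ≈ 280 K

Power absorbed = (1−a)S·πR²; power emitted = 4πR²σT⁴. Equating and cancelling πR²:
T = ((1−a)S / 4σ)^(1/4) = (1390 / (4 × 5.67×10⁻⁸))^(1/4) = (6.12×10^9)^(1/4).
T = 280 K.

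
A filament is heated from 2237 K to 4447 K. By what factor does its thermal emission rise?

ratio ≈ 15.6

P ∝ T⁴, so the ratio is (4447/2237)⁴ = (1.988)⁴ = 15.6.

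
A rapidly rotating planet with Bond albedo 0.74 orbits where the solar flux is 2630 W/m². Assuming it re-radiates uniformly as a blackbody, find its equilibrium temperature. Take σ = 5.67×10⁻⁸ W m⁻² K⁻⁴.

Power absorbed = (1−a)S·πR²; power emitted = 4πR²σT⁴. Equating and cancelling πR²:
T = ((1−a)S / 4σ)^(1/4) = (684 / (4 × 5.67×10⁻⁸))^(1/4) = (3.01×10^9)^(1/4).
T = 234 K.

T ≈ 234 K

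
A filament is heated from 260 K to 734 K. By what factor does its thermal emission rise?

ratio ≈ 63.5

P ∝ T⁴, so the ratio is (734/260)⁴ = (2.823)⁴ = 63.5.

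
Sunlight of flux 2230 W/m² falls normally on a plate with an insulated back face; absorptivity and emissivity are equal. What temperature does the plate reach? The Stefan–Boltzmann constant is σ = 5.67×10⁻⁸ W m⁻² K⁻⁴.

Absorbed flux αS = emitted flux εσT⁴ (one radiating face); with α = ε, T = (S/σ)^(1/4).
T = (2230 / 5.67×10⁻⁸)^(1/4) = (3.93×10^10)^(1/4).
T = 445 K.

T ≈ 445 K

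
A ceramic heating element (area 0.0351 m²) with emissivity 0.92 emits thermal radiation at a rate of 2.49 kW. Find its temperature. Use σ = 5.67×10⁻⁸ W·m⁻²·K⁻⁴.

From P = εσAT⁴, T = (P / εσA)^(1/4) = (2490 / (0.92 × 5.67×10⁻⁸ × 0.0351))^(1/4).
T = (1.36×10^12)^(1/4) = 1080 K.

T ≈ 1080 K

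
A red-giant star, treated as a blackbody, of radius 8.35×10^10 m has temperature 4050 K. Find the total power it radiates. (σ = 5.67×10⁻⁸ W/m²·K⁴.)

P ≈ 1.34×10^30 W

A = 4πr² = 4π × (8.35×10^10)² = 8.76×10^22 m².
P = σAT⁴ = 5.67×10⁻⁸ × 8.76×10^22 × (4050)⁴ = 5.67×10⁻⁸ × 8.76×10^22 × 2.69×10^14.
P = 1.34×10^30 W.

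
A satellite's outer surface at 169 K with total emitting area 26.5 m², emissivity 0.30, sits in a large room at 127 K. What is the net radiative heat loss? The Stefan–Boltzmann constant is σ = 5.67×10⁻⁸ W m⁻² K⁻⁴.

Q = εσA(T⁴ − T_s⁴). T⁴ − T_s⁴ = (169)⁴ − (127)⁴ = 8.16×10^8 − 2.60×10^8 = 5.56×10^8 K⁴.
Q = 0.30 × 5.67×10⁻⁸ × 26.5 × 5.56×10^8 = 250 W.

Q ≈ 250 W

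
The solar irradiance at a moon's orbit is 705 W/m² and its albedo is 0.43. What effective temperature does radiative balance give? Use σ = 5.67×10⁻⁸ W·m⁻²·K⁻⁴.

Power absorbed = (1−a)S·πR²; power emitted = 4πR²σT⁴. Equating and cancelling πR²:
T = ((1−a)S / 4σ)^(1/4) = (402 / (4 × 5.67×10⁻⁸))^(1/4) = (1.77×10^9)^(1/4).
T = 205 K.

T ≈ 205 K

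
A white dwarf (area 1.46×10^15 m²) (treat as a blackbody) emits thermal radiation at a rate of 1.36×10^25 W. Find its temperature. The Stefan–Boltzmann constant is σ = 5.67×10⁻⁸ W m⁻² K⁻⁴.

T ≈ 20100 K

From P = σAT⁴, T = (P / σA)^(1/4) = (1.36×10^25 / (5.67×10⁻⁸ × 1.46×10^15))^(1/4).
T = (1.64×10^17)^(1/4) = 20100 K.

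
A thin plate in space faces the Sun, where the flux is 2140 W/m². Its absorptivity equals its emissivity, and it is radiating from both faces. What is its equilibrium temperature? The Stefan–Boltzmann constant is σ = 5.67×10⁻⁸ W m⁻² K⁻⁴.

T ≈ 371 K

Absorbed flux αS = emitted flux 2εσT⁴ per unit area; with α = ε this gives T = (S/2σ)^(1/4).
T = (2140 / (2 × 5.67×10⁻⁸))^(1/4) = (1.89×10^10)^(1/4).
T = 371 K.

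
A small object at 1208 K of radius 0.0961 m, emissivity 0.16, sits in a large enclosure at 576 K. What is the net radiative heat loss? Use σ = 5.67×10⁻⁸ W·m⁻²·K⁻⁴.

A = 4πr² = 4π × (0.0961)² = 0.116 m².
Q = εσA(T⁴ − T_s⁴). T⁴ − T_s⁴ = (1208)⁴ − (576)⁴ = 2.13×10^12 − 1.10×10^11 = 2.02×10^12 K⁴.
Q = 0.16 × 5.67×10⁻⁸ × 0.116 × 2.02×10^12 = 2130 W.

Q ≈ 2130 W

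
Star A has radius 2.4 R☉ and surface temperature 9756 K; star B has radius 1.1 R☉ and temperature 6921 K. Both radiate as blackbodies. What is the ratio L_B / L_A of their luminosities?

L_B/L_A ≈ 0.0532

L = 4πR²σT⁴ ∝ R²T⁴, so L_B/L_A = (1.1/2.4)² × (6921/9756)⁴ = 0.210 × 0.253 = 0.0532.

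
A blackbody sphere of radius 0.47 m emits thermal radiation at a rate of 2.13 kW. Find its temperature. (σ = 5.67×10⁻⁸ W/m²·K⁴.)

T ≈ 341 K

A = 4πr² = 4π × (0.47)² = 2.78 m².
From P = σAT⁴, T = (P / σA)^(1/4) = (2130 / (5.67×10⁻⁸ × 2.78))^(1/4).
T = (1.35×10^10)^(1/4) = 341 K.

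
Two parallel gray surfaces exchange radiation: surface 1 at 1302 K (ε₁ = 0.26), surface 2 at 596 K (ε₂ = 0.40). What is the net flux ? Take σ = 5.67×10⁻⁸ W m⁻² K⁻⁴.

For two large parallel gray plates, q = σ(T₁⁴ − T₂⁴) / (1/ε₁ + 1/ε₂ − 1).
1/ε₁ + 1/ε₂ − 1 = 1/0.26 + 1/0.40 − 1 = 5.346.
T₁⁴ − T₂⁴ = 2.87×10^12 − 1.26×10^11 = 2.75×10^12 K⁴.
q = 5.67×10⁻⁸ × 2.75×10^12 / 5.346 = 29100 W/m².

q ≈ 29100 W/m²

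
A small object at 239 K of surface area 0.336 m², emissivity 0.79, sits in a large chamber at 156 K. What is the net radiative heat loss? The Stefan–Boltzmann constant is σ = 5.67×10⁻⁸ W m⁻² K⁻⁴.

Q ≈ 40.2 W

Q = εσA(T⁴ − T_s⁴). T⁴ − T_s⁴ = (239)⁴ − (156)⁴ = 3.26×10^9 − 5.92×10^8 = 2.67×10^9 K⁴.
Q = 0.79 × 5.67×10⁻⁸ × 0.336 × 2.67×10^9 = 40.2 W.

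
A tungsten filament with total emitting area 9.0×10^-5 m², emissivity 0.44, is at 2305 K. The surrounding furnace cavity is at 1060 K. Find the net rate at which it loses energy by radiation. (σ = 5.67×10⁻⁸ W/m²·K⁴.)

Q ≈ 60.5 W

Q = εσA(T⁴ − T_s⁴). T⁴ − T_s⁴ = (2305)⁴ − (1060)⁴ = 2.82×10^13 − 1.26×10^12 = 2.70×10^13 K⁴.
Q = 0.44 × 5.67×10⁻⁸ × 9.00×10^-5 × 2.70×10^13 = 60.5 W.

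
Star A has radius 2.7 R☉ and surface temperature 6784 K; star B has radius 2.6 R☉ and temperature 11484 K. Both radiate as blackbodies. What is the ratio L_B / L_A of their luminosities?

L_B/L_A ≈ 7.61

L = 4πR²σT⁴ ∝ R²T⁴, so L_B/L_A = (2.6/2.7)² × (11484/6784)⁴ = 0.927 × 8.21 = 7.61.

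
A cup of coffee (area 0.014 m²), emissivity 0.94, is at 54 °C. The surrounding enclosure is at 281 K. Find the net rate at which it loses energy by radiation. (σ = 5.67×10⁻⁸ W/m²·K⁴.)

Q ≈ 3.88 W

Convert: 54 °C = 327 K.
Q = εσA(T⁴ − T_s⁴). T⁴ − T_s⁴ = (327)⁴ − (281)⁴ = 1.14×10^10 − 6.23×10^9 = 5.20×10^9 K⁴.
Q = 0.94 × 5.67×10⁻⁸ × 0.0140 × 5.20×10^9 = 3.88 W.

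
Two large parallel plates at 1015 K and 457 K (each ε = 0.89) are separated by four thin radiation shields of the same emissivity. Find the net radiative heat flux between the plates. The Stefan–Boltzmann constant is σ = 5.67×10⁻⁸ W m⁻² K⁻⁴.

q ≈ 9250 W/m²

Each of the 5 gaps contributes resistance (2/ε − 1) = 2/0.89 − 1 = 1.247; total = 6.236.
q = σ(T₁⁴ − T₂⁴) / 6.236 = 5.67×10⁻⁸ × 1.02×10^12 / 6.236 = 9250 W/m².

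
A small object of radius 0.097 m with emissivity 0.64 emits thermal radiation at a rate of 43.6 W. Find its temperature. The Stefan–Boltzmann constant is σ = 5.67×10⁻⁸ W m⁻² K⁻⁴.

T ≈ 317 K

A = 4πr² = 4π × (0.097)² = 0.118 m².
From P = εσAT⁴, T = (P / εσA)^(1/4) = (43.6 / (0.64 × 5.67×10⁻⁸ × 0.118))^(1/4).
T = (1.02×10^10)^(1/4) = 317 K.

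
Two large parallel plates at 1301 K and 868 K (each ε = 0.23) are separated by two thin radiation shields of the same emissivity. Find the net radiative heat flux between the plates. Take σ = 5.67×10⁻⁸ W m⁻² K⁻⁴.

Each of the 3 gaps contributes resistance (2/ε − 1) = 2/0.23 − 1 = 7.696; total = 23.09.
q = σ(T₁⁴ − T₂⁴) / 23.09 = 5.67×10⁻⁸ × 2.30×10^12 / 23.09 = 5640 W/m².

q ≈ 5640 W/m²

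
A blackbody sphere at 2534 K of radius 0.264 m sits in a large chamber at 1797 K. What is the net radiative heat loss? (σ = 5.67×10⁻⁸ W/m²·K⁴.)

A = 4πr² = 4π × (0.264)² = 0.876 m².
Q = σA(T⁴ − T_s⁴). T⁴ − T_s⁴ = (2534)⁴ − (1797)⁴ = 4.12×10^13 − 1.04×10^13 = 3.08×10^13 K⁴.
Q = 5.67×10⁻⁸ × 0.876 × 3.08×10^13 = 1.53×10^6 W.

Q ≈ 1.53×10^6 W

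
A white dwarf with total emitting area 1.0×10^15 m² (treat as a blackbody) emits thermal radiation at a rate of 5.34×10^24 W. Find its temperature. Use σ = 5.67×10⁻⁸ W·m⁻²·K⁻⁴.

T ≈ 17500 K

From P = σAT⁴, T = (P / σA)^(1/4) = (5.34×10^24 / (5.67×10⁻⁸ × 1.00×10^15))^(1/4).
T = (9.42×10^16)^(1/4) = 17500 K.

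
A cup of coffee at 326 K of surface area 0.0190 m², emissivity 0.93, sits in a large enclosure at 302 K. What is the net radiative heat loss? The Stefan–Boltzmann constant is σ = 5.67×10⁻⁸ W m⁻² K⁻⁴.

Q = εσA(T⁴ − T_s⁴). T⁴ − T_s⁴ = (326)⁴ − (302)⁴ = 1.13×10^10 − 8.32×10^9 = 2.98×10^9 K⁴.
Q = 0.93 × 5.67×10⁻⁸ × 0.0190 × 2.98×10^9 = 2.98 W.

Q ≈ 2.98 W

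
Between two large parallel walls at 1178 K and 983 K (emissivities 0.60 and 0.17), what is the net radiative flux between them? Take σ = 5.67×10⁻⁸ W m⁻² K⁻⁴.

For two large parallel gray plates, q = σ(T₁⁴ − T₂⁴) / (1/ε₁ + 1/ε₂ − 1).
1/ε₁ + 1/ε₂ − 1 = 1/0.60 + 1/0.17 − 1 = 6.549.
T₁⁴ − T₂⁴ = 1.93×10^12 − 9.34×10^11 = 9.92×10^11 K⁴.
q = 5.67×10⁻⁸ × 9.92×10^11 / 6.549 = 8590 W/m².

q ≈ 8590 W/m²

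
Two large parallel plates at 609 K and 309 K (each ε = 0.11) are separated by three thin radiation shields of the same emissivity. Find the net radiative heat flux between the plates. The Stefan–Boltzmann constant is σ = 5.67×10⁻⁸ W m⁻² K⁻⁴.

Each of the 4 gaps contributes resistance (2/ε − 1) = 2/0.11 − 1 = 17.18; total = 68.73.
q = σ(T₁⁴ − T₂⁴) / 68.73 = 5.67×10⁻⁸ × 1.28×10^11 / 68.73 = 106 W/m².

q ≈ 106 W/m²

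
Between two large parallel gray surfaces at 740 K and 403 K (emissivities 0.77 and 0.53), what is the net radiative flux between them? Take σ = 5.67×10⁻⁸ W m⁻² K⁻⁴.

q ≈ 7100 W/m²

For two large parallel gray plates, q = σ(T₁⁴ − T₂⁴) / (1/ε₁ + 1/ε₂ − 1).
1/ε₁ + 1/ε₂ − 1 = 1/0.77 + 1/0.53 − 1 = 2.185.
T₁⁴ − T₂⁴ = 3.00×10^11 − 2.64×10^10 = 2.73×10^11 K⁴.
q = 5.67×10⁻⁸ × 2.73×10^11 / 2.185 = 7100 W/m².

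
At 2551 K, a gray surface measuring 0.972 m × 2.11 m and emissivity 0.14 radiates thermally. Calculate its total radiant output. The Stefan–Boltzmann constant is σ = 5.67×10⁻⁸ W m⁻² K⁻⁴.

P ≈ 6.89×10^5 W

A = 0.972 × 2.11 = 2.05 m².
P = εσAT⁴ = 0.14 × 5.67×10⁻⁸ × 2.05 × (2551)⁴ = 0.14 × 5.67×10⁻⁸ × 2.05 × 4.23×10^13.
P = 6.89×10^5 W.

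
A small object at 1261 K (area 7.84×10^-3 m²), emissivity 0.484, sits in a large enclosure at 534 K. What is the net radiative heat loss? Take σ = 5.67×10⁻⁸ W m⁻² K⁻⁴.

Q = εσA(T⁴ − T_s⁴). T⁴ − T_s⁴ = (1261)⁴ − (534)⁴ = 2.53×10^12 − 8.13×10^10 = 2.45×10^12 K⁴.
Q = 0.484 × 5.67×10⁻⁸ × 7.84×10^-3 × 2.45×10^12 = 527 W.

Q ≈ 527 W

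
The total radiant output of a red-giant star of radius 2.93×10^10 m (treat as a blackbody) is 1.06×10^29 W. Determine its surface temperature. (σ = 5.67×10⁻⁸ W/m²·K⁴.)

A = 4πr² = 4π × (2.93×10^10)² = 1.08×10^22 m².
From P = σAT⁴, T = (P / σA)^(1/4) = (1.06×10^29 / (5.67×10⁻⁸ × 1.08×10^22))^(1/4).
T = (1.73×10^14)^(1/4) = 3630 K.

T ≈ 3630 K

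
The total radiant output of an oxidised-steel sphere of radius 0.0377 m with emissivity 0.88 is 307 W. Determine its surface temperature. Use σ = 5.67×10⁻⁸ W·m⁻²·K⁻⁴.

A = 4πr² = 4π × (0.0377)² = 0.0179 m².
From P = εσAT⁴, T = (P / εσA)^(1/4) = (307 / (0.88 × 5.67×10⁻⁸ × 0.0179))^(1/4).
T = (3.44×10^11)^(1/4) = 766 K.

T ≈ 766 K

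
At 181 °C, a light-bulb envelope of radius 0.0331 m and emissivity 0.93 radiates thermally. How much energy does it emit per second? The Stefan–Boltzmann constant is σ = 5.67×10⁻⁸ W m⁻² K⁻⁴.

P ≈ 30.8 W

A = 4πr² = 4π × (0.0331)² = 0.0138 m².
181 °C = 454 K.
Stefan–Boltzmann: P = εσAT⁴ = 0.93 × 5.67×10⁻⁸ × 0.0138 × (454)⁴ = 0.93 × 5.67×10⁻⁸ × 0.0138 × 4.25×10^10.
P = 30.8 W.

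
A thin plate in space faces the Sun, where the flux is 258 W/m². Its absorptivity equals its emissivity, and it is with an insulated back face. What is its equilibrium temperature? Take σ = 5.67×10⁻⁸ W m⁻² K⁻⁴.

T ≈ 260 K

Absorbed flux αS = emitted flux εσT⁴ (one radiating face); with α = ε, T = (S/σ)^(1/4).
T = (258 / 5.67×10⁻⁸)^(1/4) = (4.55×10^9)^(1/4).
T = 260 K.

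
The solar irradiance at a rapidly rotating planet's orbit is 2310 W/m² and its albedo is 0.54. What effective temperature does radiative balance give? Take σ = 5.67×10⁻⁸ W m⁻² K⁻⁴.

T ≈ 262 K

Power absorbed = (1−a)S·πR²; power emitted = 4πR²σT⁴. Equating and cancelling πR²:
T = ((1−a)S / 4σ)^(1/4) = (1060 / (4 × 5.67×10⁻⁸))^(1/4) = (4.69×10^9)^(1/4).
T = 262 K.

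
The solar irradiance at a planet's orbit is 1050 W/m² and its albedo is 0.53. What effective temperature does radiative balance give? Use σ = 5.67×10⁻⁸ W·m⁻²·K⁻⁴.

T ≈ 216 K

Power absorbed = (1−a)S·πR²; power emitted = 4πR²σT⁴. Equating and cancelling πR²:
T = ((1−a)S / 4σ)^(1/4) = (494 / (4 × 5.67×10⁻⁸))^(1/4) = (2.18×10^9)^(1/4).
T = 216 K.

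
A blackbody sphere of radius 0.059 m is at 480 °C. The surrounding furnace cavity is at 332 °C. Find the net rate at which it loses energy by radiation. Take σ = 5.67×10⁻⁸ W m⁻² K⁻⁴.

A = 4πr² = 4π × (0.059)² = 0.0437 m².
Convert: 480 °C = 753 K; 332 °C = 605 K.
Q = σA(T⁴ − T_s⁴). T⁴ − T_s⁴ = (753)⁴ − (605)⁴ = 3.21×10^11 − 1.34×10^11 = 1.88×10^11 K⁴.
Q = 5.67×10⁻⁸ × 0.0437 × 1.88×10^11 = 465 W.

Q ≈ 465 W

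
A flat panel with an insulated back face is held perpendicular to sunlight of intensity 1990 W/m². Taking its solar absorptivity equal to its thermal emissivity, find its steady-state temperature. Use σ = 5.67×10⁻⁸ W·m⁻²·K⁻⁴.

Absorbed flux αS = emitted flux εσT⁴ (one radiating face); with α = ε, T = (S/σ)^(1/4).
T = (1990 / 5.67×10⁻⁸)^(1/4) = (3.51×10^10)^(1/4).
T = 433 K.

T ≈ 433 K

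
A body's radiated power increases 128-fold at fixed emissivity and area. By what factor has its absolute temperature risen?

factor ≈ 3.36

P ∝ T⁴ ⇒ T ∝ P^(1/4), so T scales by (128)^(1/4) = 3.36.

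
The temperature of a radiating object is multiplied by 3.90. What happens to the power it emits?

factor ≈ 231

P ∝ T⁴, so the power scales as (3.90)⁴ = 231.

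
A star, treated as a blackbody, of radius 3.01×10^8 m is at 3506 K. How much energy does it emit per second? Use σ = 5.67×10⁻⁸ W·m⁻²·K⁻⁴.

A = 4πr² = 4π × (3.01×10^8)² = 1.14×10^18 m².
P = σAT⁴ = 5.67×10⁻⁸ × 1.14×10^18 × (3506)⁴ = 5.67×10⁻⁸ × 1.14×10^18 × 1.51×10^14.
P = 9.75×10^24 W.

P ≈ 9.75×10^24 W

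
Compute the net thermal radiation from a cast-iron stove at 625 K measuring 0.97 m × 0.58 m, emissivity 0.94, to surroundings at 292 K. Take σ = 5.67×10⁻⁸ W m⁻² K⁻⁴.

A = 0.97 × 0.58 = 0.563 m².
Q = εσA(T⁴ − T_s⁴). T⁴ − T_s⁴ = (625)⁴ − (292)⁴ = 1.53×10^11 − 7.27×10^9 = 1.45×10^11 K⁴.
Q = 0.94 × 5.67×10⁻⁸ × 0.563 × 1.45×10^11 = 4360 W.

Q ≈ 4360 W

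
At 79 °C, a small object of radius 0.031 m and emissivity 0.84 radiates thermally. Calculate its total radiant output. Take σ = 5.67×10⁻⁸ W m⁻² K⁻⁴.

P ≈ 8.83 W

A = 4πr² = 4π × (0.031)² = 0.0121 m².
79 °C = 352 K.
P = εσAT⁴ = 0.84 × 5.67×10⁻⁸ × 0.0121 × (352)⁴ = 0.84 × 5.67×10⁻⁸ × 0.0121 × 1.54×10^10.
P = 8.83 W.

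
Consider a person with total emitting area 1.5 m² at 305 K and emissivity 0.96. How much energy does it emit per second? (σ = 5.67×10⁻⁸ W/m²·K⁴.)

Stefan–Boltzmann: P = εσAT⁴ = 0.96 × 5.67×10⁻⁸ × 1.50 × (305)⁴ = 0.96 × 5.67×10⁻⁸ × 1.50 × 8.65×10^9.
P = 707 W.

P ≈ 707 W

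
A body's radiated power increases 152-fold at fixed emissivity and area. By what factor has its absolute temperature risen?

P ∝ T⁴ ⇒ T ∝ P^(1/4), so T scales by (152)^(1/4) = 3.51.

factor ≈ 3.51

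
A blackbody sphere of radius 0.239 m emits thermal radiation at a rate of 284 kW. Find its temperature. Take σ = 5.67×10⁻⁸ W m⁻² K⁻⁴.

T ≈ 1630 K

A = 4πr² = 4π × (0.239)² = 0.718 m².
From P = σAT⁴, T = (P / σA)^(1/4) = (2.84×10^5 / (5.67×10⁻⁸ × 0.718))^(1/4).
T = (6.98×10^12)^(1/4) = 1630 K.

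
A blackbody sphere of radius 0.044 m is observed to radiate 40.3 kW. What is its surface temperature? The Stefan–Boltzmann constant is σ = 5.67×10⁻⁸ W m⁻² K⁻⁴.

A = 4πr² = 4π × (0.044)² = 0.0243 m².
From P = σAT⁴, T = (P / σA)^(1/4) = (40300 / (5.67×10⁻⁸ × 0.0243))^(1/4).
T = (2.92×10^13)^(1/4) = 2320 K.

T ≈ 2320 K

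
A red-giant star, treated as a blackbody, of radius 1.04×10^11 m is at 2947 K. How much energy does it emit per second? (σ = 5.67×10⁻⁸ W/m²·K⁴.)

P ≈ 5.81×10^29 W

A = 4πr² = 4π × (1.04×10^11)² = 1.36×10^23 m².
P = σAT⁴ = 5.67×10⁻⁸ × 1.36×10^23 × (2947)⁴ = 5.67×10⁻⁸ × 1.36×10^23 × 7.54×10^13.
P = 5.81×10^29 W.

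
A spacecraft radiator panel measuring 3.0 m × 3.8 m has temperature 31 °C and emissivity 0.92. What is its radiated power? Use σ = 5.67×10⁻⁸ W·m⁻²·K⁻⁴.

A = 3.0 × 3.8 = 11.4 m².
31 °C = 304 K.
Stefan–Boltzmann: P = εσAT⁴ = 0.92 × 5.67×10⁻⁸ × 11.4 × (304)⁴ = 0.92 × 5.67×10⁻⁸ × 11.4 × 8.54×10^9.
P = 5080 W.

P ≈ 5080 W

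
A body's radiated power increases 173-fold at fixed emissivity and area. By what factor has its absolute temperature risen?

factor ≈ 3.63

P ∝ T⁴ ⇒ T ∝ P^(1/4), so T scales by (173)^(1/4) = 3.63.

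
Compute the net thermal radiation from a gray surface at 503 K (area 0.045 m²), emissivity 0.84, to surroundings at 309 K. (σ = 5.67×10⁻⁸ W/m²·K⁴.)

Q ≈ 118 W

Q = εσA(T⁴ − T_s⁴). T⁴ − T_s⁴ = (503)⁴ − (309)⁴ = 6.40×10^10 − 9.12×10^9 = 5.49×10^10 K⁴.
Q = 0.84 × 5.67×10⁻⁸ × 0.0450 × 5.49×10^10 = 118 W.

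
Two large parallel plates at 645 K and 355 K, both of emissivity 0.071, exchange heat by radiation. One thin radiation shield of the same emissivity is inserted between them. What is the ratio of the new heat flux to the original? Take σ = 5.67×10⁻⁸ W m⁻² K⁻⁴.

With N identical shields there are N+1 = 2 gaps in series, each with the same radiative resistance, so the flux falls to 1/(N+1) of its unshielded value.

ratio ≈ 0.500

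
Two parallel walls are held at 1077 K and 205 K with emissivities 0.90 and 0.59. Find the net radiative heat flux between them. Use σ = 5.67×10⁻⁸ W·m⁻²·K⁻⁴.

For two large parallel gray plates, q = σ(T₁⁴ − T₂⁴) / (1/ε₁ + 1/ε₂ − 1).
1/ε₁ + 1/ε₂ − 1 = 1/0.90 + 1/0.59 − 1 = 1.806.
T₁⁴ − T₂⁴ = 1.35×10^12 − 1.77×10^9 = 1.34×10^12 K⁴.
q = 5.67×10⁻⁸ × 1.34×10^12 / 1.806 = 42200 W/m².

q ≈ 42200 W/m²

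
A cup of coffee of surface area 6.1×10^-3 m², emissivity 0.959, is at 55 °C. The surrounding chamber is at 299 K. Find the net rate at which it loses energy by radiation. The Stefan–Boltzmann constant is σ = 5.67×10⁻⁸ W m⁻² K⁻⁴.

Q ≈ 1.19 W

Convert: 55 °C = 328 K.
Q = εσA(T⁴ − T_s⁴). T⁴ − T_s⁴ = (328)⁴ − (299)⁴ = 1.16×10^10 − 7.99×10^9 = 3.58×10^9 K⁴.
Q = 0.959 × 5.67×10⁻⁸ × 6.10×10^-3 × 3.58×10^9 = 1.19 W.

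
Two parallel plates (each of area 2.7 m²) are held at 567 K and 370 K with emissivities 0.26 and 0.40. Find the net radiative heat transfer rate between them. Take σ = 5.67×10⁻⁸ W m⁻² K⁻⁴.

For two large parallel gray plates, q = σ(T₁⁴ − T₂⁴) / (1/ε₁ + 1/ε₂ − 1).
1/ε₁ + 1/ε₂ − 1 = 1/0.26 + 1/0.40 − 1 = 5.346.
T₁⁴ − T₂⁴ = 1.03×10^11 − 1.87×10^10 = 8.46×10^10 K⁴.
q = 5.67×10⁻⁸ × 8.46×10^10 / 5.346 = 897 W/m².
Q = q·A = 897 × 2.7 = 2420 W.

Q ≈ 2420 W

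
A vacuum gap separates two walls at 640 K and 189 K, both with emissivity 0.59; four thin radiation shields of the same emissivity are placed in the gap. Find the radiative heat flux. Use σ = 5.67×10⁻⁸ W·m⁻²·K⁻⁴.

Each of the 5 gaps contributes resistance (2/ε − 1) = 2/0.59 − 1 = 2.390; total = 11.95.
q = σ(T₁⁴ − T₂⁴) / 11.95 = 5.67×10⁻⁸ × 1.66×10^11 / 11.95 = 790 W/m².

q ≈ 790 W/m²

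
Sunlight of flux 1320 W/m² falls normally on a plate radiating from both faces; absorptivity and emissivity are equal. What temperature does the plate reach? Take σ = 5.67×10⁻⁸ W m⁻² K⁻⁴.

T ≈ 328 K

Absorbed flux αS = emitted flux 2εσT⁴ per unit area; with α = ε this gives T = (S/2σ)^(1/4).
T = (1320 / (2 × 5.67×10⁻⁸))^(1/4) = (1.16×10^10)^(1/4).
T = 328 K.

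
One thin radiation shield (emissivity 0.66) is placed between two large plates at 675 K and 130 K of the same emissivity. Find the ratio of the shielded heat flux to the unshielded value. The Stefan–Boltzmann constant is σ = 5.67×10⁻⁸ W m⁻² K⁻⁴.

ratio ≈ 0.500

With N identical shields there are N+1 = 2 gaps in series, each with the same radiative resistance, so the flux falls to 1/(N+1) of its unshielded value.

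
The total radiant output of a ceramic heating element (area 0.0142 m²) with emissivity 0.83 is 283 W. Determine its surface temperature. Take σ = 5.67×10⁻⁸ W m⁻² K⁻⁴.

T ≈ 807 K

From P = εσAT⁴, T = (P / εσA)^(1/4) = (283 / (0.83 × 5.67×10⁻⁸ × 0.0142))^(1/4).
T = (4.23×10^11)^(1/4) = 807 K.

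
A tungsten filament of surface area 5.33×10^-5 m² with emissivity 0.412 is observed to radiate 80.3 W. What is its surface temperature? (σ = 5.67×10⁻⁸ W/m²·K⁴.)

T ≈ 2830 K

From P = εσAT⁴, T = (P / εσA)^(1/4) = (80.3 / (0.412 × 5.67×10⁻⁸ × 5.33×10^-5))^(1/4).
T = (6.45×10^13)^(1/4) = 2830 K.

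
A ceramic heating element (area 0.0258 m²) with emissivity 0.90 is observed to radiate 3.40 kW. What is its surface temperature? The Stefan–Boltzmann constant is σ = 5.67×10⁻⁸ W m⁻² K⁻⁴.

T ≈ 1270 K

From P = εσAT⁴, T = (P / εσA)^(1/4) = (3400 / (0.90 × 5.67×10⁻⁸ × 0.0258))^(1/4).
T = (2.58×10^12)^(1/4) = 1270 K.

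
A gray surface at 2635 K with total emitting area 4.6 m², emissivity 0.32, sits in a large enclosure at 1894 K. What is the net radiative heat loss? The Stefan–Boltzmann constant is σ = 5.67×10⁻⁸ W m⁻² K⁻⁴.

Q = εσA(T⁴ − T_s⁴). T⁴ − T_s⁴ = (2635)⁴ − (1894)⁴ = 4.82×10^13 − 1.29×10^13 = 3.53×10^13 K⁴.
Q = 0.32 × 5.67×10⁻⁸ × 4.60 × 3.53×10^13 = 2.95×10^6 W.

Q ≈ 2.95×10^6 W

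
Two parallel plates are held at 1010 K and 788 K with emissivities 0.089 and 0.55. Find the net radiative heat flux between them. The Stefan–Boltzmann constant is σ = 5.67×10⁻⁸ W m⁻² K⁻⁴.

For two large parallel gray plates, q = σ(T₁⁴ − T₂⁴) / (1/ε₁ + 1/ε₂ − 1).
1/ε₁ + 1/ε₂ − 1 = 1/0.089 + 1/0.55 − 1 = 12.05.
T₁⁴ − T₂⁴ = 1.04×10^12 − 3.86×10^11 = 6.55×10^11 K⁴.
q = 5.67×10⁻⁸ × 6.55×10^11 / 12.05 = 3080 W/m².

q ≈ 3080 W/m²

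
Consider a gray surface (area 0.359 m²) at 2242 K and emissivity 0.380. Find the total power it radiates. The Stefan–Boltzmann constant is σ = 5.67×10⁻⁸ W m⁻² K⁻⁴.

Stefan–Boltzmann: P = εσAT⁴ = 0.380 × 5.67×10⁻⁸ × 0.359 × (2242)⁴ = 0.380 × 5.67×10⁻⁸ × 0.359 × 2.53×10^13.
P = 1.95×10^5 W.

P ≈ 1.95×10^5 W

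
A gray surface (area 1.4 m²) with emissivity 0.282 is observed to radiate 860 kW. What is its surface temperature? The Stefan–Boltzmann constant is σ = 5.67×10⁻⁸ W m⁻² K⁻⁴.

From P = εσAT⁴, T = (P / εσA)^(1/4) = (8.60×10^5 / (0.282 × 5.67×10⁻⁸ × 1.40))^(1/4).
T = (3.84×10^13)^(1/4) = 2490 K.

T ≈ 2490 K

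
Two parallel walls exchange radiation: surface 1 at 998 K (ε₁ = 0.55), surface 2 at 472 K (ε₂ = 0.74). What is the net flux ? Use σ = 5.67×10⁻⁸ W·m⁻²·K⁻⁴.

For two large parallel gray plates, q = σ(T₁⁴ − T₂⁴) / (1/ε₁ + 1/ε₂ − 1).
1/ε₁ + 1/ε₂ − 1 = 1/0.55 + 1/0.74 − 1 = 2.170.
T₁⁴ − T₂⁴ = 9.92×10^11 − 4.96×10^10 = 9.42×10^11 K⁴.
q = 5.67×10⁻⁸ × 9.42×10^11 / 2.170 = 24600 W/m².

q ≈ 24600 W/m²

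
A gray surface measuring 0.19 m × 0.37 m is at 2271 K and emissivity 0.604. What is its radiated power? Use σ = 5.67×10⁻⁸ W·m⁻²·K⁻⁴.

A = 0.19 × 0.37 = 0.0703 m².
P = εσAT⁴ = 0.604 × 5.67×10⁻⁸ × 0.0703 × (2271)⁴ = 0.604 × 5.67×10⁻⁸ × 0.0703 × 2.66×10^13.
P = 64000 W.

P ≈ 64000 W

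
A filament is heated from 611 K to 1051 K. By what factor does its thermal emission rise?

P ∝ T⁴, so the ratio is (1051/611)⁴ = (1.720)⁴ = 8.75.

ratio ≈ 8.75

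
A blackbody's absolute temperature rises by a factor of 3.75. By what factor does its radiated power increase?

factor ≈ 198

P ∝ T⁴, so the power scales as (3.75)⁴ = 198.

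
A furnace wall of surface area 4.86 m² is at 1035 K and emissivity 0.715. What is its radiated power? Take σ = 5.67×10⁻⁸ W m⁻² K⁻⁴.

Stefan–Boltzmann: P = εσAT⁴ = 0.715 × 5.67×10⁻⁸ × 4.86 × (1035)⁴ = 0.715 × 5.67×10⁻⁸ × 4.86 × 1.15×10^12.
P = 2.26×10^5 W.

P ≈ 2.26×10^5 W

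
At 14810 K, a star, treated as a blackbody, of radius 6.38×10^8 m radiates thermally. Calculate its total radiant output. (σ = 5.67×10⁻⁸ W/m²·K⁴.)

P ≈ 1.40×10^28 W

A = 4πr² = 4π × (6.38×10^8)² = 5.12×10^18 m².
P = σAT⁴ = 5.67×10⁻⁸ × 5.12×10^18 × (14810)⁴ = 5.67×10⁻⁸ × 5.12×10^18 × 4.81×10^16.
P = 1.40×10^28 W.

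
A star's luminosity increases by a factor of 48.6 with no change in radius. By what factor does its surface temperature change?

factor ≈ 2.64

P ∝ T⁴ ⇒ T ∝ P^(1/4), so T scales by (48.6)^(1/4) = 2.64.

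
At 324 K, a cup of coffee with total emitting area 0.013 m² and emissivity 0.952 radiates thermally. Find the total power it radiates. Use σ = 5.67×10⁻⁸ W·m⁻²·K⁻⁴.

P ≈ 7.73 W

Stefan–Boltzmann: P = εσAT⁴ = 0.952 × 5.67×10⁻⁸ × 0.0130 × (324)⁴ = 0.952 × 5.67×10⁻⁸ × 0.0130 × 1.10×10^10.
P = 7.73 W.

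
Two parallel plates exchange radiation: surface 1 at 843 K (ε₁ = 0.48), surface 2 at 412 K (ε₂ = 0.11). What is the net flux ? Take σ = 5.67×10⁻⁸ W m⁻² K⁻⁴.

q ≈ 2650 W/m²

For two large parallel gray plates, q = σ(T₁⁴ − T₂⁴) / (1/ε₁ + 1/ε₂ − 1).
1/ε₁ + 1/ε₂ − 1 = 1/0.48 + 1/0.11 − 1 = 10.17.
T₁⁴ − T₂⁴ = 5.05×10^11 − 2.88×10^10 = 4.76×10^11 K⁴.
q = 5.67×10⁻⁸ × 4.76×10^11 / 10.17 = 2650 W/m².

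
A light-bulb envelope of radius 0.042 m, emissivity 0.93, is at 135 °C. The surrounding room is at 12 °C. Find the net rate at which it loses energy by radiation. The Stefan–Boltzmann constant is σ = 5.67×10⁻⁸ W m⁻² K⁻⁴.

A = 4πr² = 4π × (0.042)² = 0.0222 m².
Convert: 135 °C = 408 K; 12 °C = 285 K.
Q = εσA(T⁴ − T_s⁴). T⁴ − T_s⁴ = (408)⁴ − (285)⁴ = 2.77×10^10 − 6.60×10^9 = 2.11×10^10 K⁴.
Q = 0.93 × 5.67×10⁻⁸ × 0.0222 × 2.11×10^10 = 24.7 W.

Q ≈ 24.7 W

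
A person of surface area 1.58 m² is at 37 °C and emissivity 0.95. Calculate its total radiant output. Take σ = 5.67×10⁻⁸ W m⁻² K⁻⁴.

37 °C = 310 K.
P = εσAT⁴ = 0.95 × 5.67×10⁻⁸ × 1.58 × (310)⁴ = 0.95 × 5.67×10⁻⁸ × 1.58 × 9.24×10^9.
P = 786 W.

P ≈ 786 W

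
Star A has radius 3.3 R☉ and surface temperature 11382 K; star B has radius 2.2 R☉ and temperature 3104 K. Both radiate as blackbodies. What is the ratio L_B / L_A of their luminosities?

L = 4πR²σT⁴ ∝ R²T⁴, so L_B/L_A = (2.2/3.3)² × (3104/11382)⁴ = 0.444 × 5.53×10^-3 = 2.46×10^-3.

L_B/L_A ≈ 2.46×10^-3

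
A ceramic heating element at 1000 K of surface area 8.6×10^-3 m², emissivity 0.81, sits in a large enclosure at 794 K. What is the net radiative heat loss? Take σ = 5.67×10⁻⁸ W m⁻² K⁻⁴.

Q = εσA(T⁴ − T_s⁴). T⁴ − T_s⁴ = (1000)⁴ − (794)⁴ = 1.00×10^12 − 3.97×10^11 = 6.03×10^11 K⁴.
Q = 0.81 × 5.67×10⁻⁸ × 8.60×10^-3 × 6.03×10^11 = 238 W.

Q ≈ 238 W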